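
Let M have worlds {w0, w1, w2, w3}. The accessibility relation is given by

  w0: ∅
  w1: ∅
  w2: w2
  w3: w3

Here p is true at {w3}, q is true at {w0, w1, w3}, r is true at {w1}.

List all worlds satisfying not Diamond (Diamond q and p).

w0: Diamond (Diamond q and p) is F. ✓
w1: Diamond (Diamond q and p) is F. ✓
w2: Diamond (Diamond q and p) is F. ✓
w3: Diamond (Diamond q and p) is T. ✗

{w0, w1, w2}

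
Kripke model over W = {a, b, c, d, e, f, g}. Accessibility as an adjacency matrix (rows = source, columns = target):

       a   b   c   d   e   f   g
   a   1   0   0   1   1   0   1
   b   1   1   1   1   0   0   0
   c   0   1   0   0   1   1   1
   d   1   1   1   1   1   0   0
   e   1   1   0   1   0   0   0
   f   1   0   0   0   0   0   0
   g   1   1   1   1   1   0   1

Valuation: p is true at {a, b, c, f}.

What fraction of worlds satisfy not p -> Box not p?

4/7

a: not p is F, Box not p is F. ✓
b: not p is F, Box not p is F. ✓
c: not p is F, Box not p is F. ✓
d: not p is T, Box not p is F. ✗
e: not p is T, Box not p is F. ✗
f: not p is F, Box not p is F. ✓
g: not p is T, Box not p is F. ✗
That's 4 of 7 worlds, so 4/7.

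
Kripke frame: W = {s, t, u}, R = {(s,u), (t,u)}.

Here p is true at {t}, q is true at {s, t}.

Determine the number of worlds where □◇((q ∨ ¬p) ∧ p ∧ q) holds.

s: successors {u}; ◇((q ∨ ¬p) ∧ p ∧ q) there: u:F. ✗
t: successors {u}; ◇((q ∨ ¬p) ∧ p ∧ q) there: u:F. ✗
u: no successors, so □◇((q ∨ ¬p) ∧ p ∧ q) holds vacuously. ✓
Satisfying worlds: {u}.

1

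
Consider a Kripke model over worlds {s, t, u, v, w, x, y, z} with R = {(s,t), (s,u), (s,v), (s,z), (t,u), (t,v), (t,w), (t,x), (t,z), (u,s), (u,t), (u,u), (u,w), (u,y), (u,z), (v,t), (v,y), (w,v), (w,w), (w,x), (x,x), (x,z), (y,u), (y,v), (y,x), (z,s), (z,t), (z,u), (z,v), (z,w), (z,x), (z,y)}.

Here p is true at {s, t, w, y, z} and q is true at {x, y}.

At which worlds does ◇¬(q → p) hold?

s: successors {t, u, v, z}; ¬(q → p) there: t:F, u:F, v:F, z:F. ✗
t: successors {u, v, w, x, z}; ¬(q → p) there: u:F, v:F, w:F, x:T, z:F. ✓
u: successors {s, t, u, w, y, z}; ¬(q → p) there: s:F, t:F, u:F, w:F, y:F, z:F. ✗
v: successors {t, y}; ¬(q → p) there: t:F, y:F. ✗
w: successors {v, w, x}; ¬(q → p) there: v:F, w:F, x:T. ✓
x: successors {x, z}; ¬(q → p) there: x:T, z:F. ✓
y: successors {u, v, x}; ¬(q → p) there: u:F, v:F, x:T. ✓
z: successors {s, t, u, v, w, x, y}; ¬(q → p) there: s:F, t:F, u:F, v:F, w:F, x:T, y:F. ✓

{t, w, x, y, z}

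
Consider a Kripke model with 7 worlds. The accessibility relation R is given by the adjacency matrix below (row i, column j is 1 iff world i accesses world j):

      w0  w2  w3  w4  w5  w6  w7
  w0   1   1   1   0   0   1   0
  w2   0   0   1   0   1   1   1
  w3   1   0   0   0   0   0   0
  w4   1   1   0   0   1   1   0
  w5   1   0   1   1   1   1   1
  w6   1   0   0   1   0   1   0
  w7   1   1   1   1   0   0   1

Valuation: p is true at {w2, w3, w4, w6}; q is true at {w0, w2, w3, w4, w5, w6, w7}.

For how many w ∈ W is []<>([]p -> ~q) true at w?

7

w0: successors {w0, w2, w3, w6}; <>([]p -> ~q) there: w0:T, w2:T, w3:T, w6:T. ✓
w2: successors {w3, w5, w6, w7}; <>([]p -> ~q) there: w3:T, w5:T, w6:T, w7:T. ✓
w3: successors {w0}; <>([]p -> ~q) there: w0:T. ✓
w4: successors {w0, w2, w5, w6}; <>([]p -> ~q) there: w0:T, w2:T, w5:T, w6:T. ✓
w5: successors {w0, w3, w4, w5, w6, w7}; <>([]p -> ~q) there: w0:T, w3:T, w4:T, w5:T, w6:T, w7:T. ✓
w6: successors {w0, w4, w6}; <>([]p -> ~q) there: w0:T, w4:T, w6:T. ✓
w7: successors {w0, w2, w3, w4, w7}; <>([]p -> ~q) there: w0:T, w2:T, w3:T, w4:T, w7:T. ✓
Satisfying worlds: {w0, w2, w3, w4, w5, w6, w7}.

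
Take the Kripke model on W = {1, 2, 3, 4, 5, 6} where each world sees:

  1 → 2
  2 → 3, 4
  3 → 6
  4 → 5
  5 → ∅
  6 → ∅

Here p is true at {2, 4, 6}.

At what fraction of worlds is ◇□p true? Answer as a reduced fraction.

1/2

1: successors {2}; □p there: 2:F. ✗
2: successors {3, 4}; □p there: 3:T, 4:F. ✓
3: successors {6}; □p there: 6:T. ✓
4: successors {5}; □p there: 5:T. ✓
5: no successors, so ◇□p fails. ✗
6: no successors, so ◇□p fails. ✗
That's 3 of 6 worlds, so 3/6 = 1/2.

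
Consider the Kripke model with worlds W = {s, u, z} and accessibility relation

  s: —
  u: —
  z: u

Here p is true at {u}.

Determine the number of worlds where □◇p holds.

2

s: no successors, so □◇p holds vacuously. ✓
u: no successors, so □◇p holds vacuously. ✓
z: successors {u}; ◇p there: u:F. ✗
Satisfying worlds: {s, u}.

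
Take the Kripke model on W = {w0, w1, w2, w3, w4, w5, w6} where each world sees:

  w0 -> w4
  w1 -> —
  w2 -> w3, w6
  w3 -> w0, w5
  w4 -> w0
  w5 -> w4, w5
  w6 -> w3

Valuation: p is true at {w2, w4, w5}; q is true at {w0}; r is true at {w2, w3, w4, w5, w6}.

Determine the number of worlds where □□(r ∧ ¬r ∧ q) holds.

1

w0: successors {w4}; □(r ∧ ¬r ∧ q) there: w4:F. ✗
w1: no successors, so □□(r ∧ ¬r ∧ q) holds vacuously. ✓
w2: successors {w3, w6}; □(r ∧ ¬r ∧ q) there: w3:F, w6:F. ✗
w3: successors {w0, w5}; □(r ∧ ¬r ∧ q) there: w0:F, w5:F. ✗
w4: successors {w0}; □(r ∧ ¬r ∧ q) there: w0:F. ✗
w5: successors {w4, w5}; □(r ∧ ¬r ∧ q) there: w4:F, w5:F. ✗
w6: successors {w3}; □(r ∧ ¬r ∧ q) there: w3:F. ✗
Satisfying worlds: {w1}.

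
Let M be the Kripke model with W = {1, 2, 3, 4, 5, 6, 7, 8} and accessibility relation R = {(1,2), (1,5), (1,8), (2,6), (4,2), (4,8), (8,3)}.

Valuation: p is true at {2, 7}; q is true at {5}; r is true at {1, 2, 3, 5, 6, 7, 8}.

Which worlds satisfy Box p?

{3, 5, 6, 7}

1: successors {2, 5, 8}; p there: 2:T, 5:F, 8:F. ✗
2: successors {6}; p there: 6:F. ✗
3: no successors, so Box p holds vacuously. ✓
4: successors {2, 8}; p there: 2:T, 8:F. ✗
5: no successors, so Box p holds vacuously. ✓
6: no successors, so Box p holds vacuously. ✓
7: no successors, so Box p holds vacuously. ✓
8: successors {3}; p there: 3:F. ✗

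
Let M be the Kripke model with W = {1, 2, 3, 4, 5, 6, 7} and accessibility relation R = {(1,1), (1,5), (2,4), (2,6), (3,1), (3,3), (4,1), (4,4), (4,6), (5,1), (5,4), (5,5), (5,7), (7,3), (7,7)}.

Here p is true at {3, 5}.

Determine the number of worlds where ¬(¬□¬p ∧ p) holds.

5

1: ¬□¬p ∧ p is F. ✓
2: ¬□¬p ∧ p is F. ✓
3: ¬□¬p ∧ p is T. ✗
4: ¬□¬p ∧ p is F. ✓
5: ¬□¬p ∧ p is T. ✗
6: ¬□¬p ∧ p is F. ✓
7: ¬□¬p ∧ p is F. ✓
Satisfying worlds: {1, 2, 4, 6, 7}.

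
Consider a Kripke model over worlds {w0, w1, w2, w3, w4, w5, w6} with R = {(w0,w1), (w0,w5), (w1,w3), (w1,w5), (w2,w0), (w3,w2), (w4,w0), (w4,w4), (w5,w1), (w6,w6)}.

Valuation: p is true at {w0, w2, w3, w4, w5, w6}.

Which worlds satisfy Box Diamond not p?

{w2}

w0: successors {w1, w5}; Diamond not p there: w1:F, w5:T. ✗
w1: successors {w3, w5}; Diamond not p there: w3:F, w5:T. ✗
w2: successors {w0}; Diamond not p there: w0:T. ✓
w3: successors {w2}; Diamond not p there: w2:F. ✗
w4: successors {w0, w4}; Diamond not p there: w0:T, w4:F. ✗
w5: successors {w1}; Diamond not p there: w1:F. ✗
w6: successors {w6}; Diamond not p there: w6:F. ✗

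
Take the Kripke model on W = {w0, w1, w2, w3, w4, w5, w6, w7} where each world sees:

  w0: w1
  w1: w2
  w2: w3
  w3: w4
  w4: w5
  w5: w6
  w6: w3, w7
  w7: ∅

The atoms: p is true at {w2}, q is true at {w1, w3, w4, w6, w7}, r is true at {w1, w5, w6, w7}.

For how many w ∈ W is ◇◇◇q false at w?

3

w0: successors {w1}; ◇◇q there: w1:T. ✓
w1: successors {w2}; ◇◇q there: w2:T. ✓
w2: successors {w3}; ◇◇q there: w3:F. ✗
w3: successors {w4}; ◇◇q there: w4:T. ✓
w4: successors {w5}; ◇◇q there: w5:T. ✓
w5: successors {w6}; ◇◇q there: w6:T. ✓
w6: successors {w3, w7}; ◇◇q there: w3:F, w7:F. ✗
w7: no successors, so ◇◇◇q fails. ✗
Satisfying worlds: {w0, w1, w3, w4, w5}.
So ◇◇◇q fails at the other 3 worlds.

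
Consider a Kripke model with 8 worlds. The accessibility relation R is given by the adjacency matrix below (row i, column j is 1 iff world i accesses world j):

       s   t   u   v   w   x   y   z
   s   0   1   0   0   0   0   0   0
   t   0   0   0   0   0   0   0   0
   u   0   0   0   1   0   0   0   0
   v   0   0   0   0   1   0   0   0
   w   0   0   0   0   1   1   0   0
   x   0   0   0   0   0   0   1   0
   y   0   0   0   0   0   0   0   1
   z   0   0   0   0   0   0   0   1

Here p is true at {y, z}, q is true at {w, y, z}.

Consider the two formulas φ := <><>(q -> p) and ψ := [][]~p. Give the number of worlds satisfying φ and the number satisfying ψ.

For <><>(q -> p):
s: successors {t}; <>(q -> p) there: t:F. ✗
t: no successors, so <><>(q -> p) fails. ✗
u: successors {v}; <>(q -> p) there: v:F. ✗
v: successors {w}; <>(q -> p) there: w:T. ✓
w: successors {w, x}; <>(q -> p) there: w:T, x:T. ✓
x: successors {y}; <>(q -> p) there: y:T. ✓
y: successors {z}; <>(q -> p) there: z:T. ✓
z: successors {z}; <>(q -> p) there: z:T. ✓
— 5 worlds.
For [][]~p:
s: successors {t}; []~p there: t:T. ✓
t: no successors, so [][]~p holds vacuously. ✓
u: successors {v}; []~p there: v:T. ✓
v: successors {w}; []~p there: w:T. ✓
w: successors {w, x}; []~p there: w:T, x:F. ✗
x: successors {y}; []~p there: y:F. ✗
y: successors {z}; []~p there: z:F. ✗
z: successors {z}; []~p there: z:F. ✗
— 4 worlds.

5 and 4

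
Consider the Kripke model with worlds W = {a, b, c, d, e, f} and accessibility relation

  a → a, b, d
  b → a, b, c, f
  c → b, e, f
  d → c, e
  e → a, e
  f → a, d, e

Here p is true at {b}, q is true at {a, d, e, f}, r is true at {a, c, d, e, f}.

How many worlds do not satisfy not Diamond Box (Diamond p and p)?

a: Diamond Box (Diamond p and p) is F. ✓
b: Diamond Box (Diamond p and p) is F. ✓
c: Diamond Box (Diamond p and p) is F. ✓
d: Diamond Box (Diamond p and p) is F. ✓
e: Diamond Box (Diamond p and p) is F. ✓
f: Diamond Box (Diamond p and p) is F. ✓
Satisfying worlds: {a, b, c, d, e, f}.
So not Diamond Box (Diamond p and p) fails at the other 0 worlds.

0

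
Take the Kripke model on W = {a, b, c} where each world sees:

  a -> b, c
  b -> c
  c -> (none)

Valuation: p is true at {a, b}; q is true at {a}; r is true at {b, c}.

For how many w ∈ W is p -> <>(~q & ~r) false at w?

a: p is T, <>(~q & ~r) is F. ✗
b: p is T, <>(~q & ~r) is F. ✗
c: p is F, <>(~q & ~r) is F. ✓
Satisfying worlds: {c}.
So p -> <>(~q & ~r) fails at the other 2 worlds.

2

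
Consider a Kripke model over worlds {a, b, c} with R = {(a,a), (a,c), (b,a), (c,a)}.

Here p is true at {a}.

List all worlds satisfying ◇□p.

{a}

a: successors {a, c}; □p there: a:F, c:T. ✓
b: successors {a}; □p there: a:F. ✗
c: successors {a}; □p there: a:F. ✗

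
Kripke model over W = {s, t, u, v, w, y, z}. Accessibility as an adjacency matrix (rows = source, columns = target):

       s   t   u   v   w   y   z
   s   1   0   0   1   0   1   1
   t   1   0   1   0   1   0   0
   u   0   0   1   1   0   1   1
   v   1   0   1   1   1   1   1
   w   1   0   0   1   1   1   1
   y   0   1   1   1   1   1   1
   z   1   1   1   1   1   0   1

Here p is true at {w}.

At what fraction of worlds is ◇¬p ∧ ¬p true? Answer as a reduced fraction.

s: ◇¬p is T, ¬p is T. ✓
t: ◇¬p is T, ¬p is T. ✓
u: ◇¬p is T, ¬p is T. ✓
v: ◇¬p is T, ¬p is T. ✓
w: ◇¬p is T, ¬p is F. ✗
y: ◇¬p is T, ¬p is T. ✓
z: ◇¬p is T, ¬p is T. ✓
That's 6 of 7 worlds, so 6/7.

6/7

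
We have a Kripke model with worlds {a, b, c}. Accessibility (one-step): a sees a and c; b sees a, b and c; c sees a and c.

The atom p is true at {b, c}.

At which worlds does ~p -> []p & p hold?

{b, c}

a: ~p is T, []p & p is F. ✗
b: ~p is F, []p & p is F. ✓
c: ~p is F, []p & p is F. ✓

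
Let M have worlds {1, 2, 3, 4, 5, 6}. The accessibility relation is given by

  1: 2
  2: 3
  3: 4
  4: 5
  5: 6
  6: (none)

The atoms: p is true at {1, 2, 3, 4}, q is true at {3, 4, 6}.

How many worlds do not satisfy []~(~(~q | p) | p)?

1: successors {2}; ~(~(~q | p) | p) there: 2:F. ✗
2: successors {3}; ~(~(~q | p) | p) there: 3:F. ✗
3: successors {4}; ~(~(~q | p) | p) there: 4:F. ✗
4: successors {5}; ~(~(~q | p) | p) there: 5:T. ✓
5: successors {6}; ~(~(~q | p) | p) there: 6:F. ✗
6: no successors, so []~(~(~q | p) | p) holds vacuously. ✓
Satisfying worlds: {4, 6}.
So []~(~(~q | p) | p) fails at the other 4 worlds.

4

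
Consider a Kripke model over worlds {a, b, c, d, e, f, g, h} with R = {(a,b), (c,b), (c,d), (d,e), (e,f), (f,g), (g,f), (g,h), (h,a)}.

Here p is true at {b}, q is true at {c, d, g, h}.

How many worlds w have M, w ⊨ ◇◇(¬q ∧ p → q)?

a: successors {b}; ◇(¬q ∧ p → q) there: b:F. ✗
b: no successors, so ◇◇(¬q ∧ p → q) fails. ✗
c: successors {b, d}; ◇(¬q ∧ p → q) there: b:F, d:T. ✓
d: successors {e}; ◇(¬q ∧ p → q) there: e:T. ✓
e: successors {f}; ◇(¬q ∧ p → q) there: f:T. ✓
f: successors {g}; ◇(¬q ∧ p → q) there: g:T. ✓
g: successors {f, h}; ◇(¬q ∧ p → q) there: f:T, h:T. ✓
h: successors {a}; ◇(¬q ∧ p → q) there: a:F. ✗
Satisfying worlds: {c, d, e, f, g}.

5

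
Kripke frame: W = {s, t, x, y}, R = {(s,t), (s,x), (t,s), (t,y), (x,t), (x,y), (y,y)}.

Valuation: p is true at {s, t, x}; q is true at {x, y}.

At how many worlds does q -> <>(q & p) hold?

s: q is F, <>(q & p) is T. ✓
t: q is F, <>(q & p) is F. ✓
x: q is T, <>(q & p) is F. ✗
y: q is T, <>(q & p) is F. ✗
Satisfying worlds: {s, t}.

2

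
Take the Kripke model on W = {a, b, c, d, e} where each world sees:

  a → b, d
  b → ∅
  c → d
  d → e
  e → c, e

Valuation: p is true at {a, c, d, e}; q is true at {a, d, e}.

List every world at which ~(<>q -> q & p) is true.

a: <>q -> q & p is T. ✗
b: <>q -> q & p is T. ✗
c: <>q -> q & p is F. ✓
d: <>q -> q & p is T. ✗
e: <>q -> q & p is T. ✗

{c}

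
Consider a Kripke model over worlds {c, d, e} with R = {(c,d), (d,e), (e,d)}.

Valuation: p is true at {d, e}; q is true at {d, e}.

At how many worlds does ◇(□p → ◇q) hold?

3

c: successors {d}; □p → ◇q there: d:T. ✓
d: successors {e}; □p → ◇q there: e:T. ✓
e: successors {d}; □p → ◇q there: d:T. ✓
Satisfying worlds: {c, d, e}.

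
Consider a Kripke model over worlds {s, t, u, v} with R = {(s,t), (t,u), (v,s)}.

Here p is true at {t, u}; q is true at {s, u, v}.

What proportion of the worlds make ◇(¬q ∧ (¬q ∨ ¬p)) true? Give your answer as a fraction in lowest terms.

1/4

s: successors {t}; ¬q ∧ (¬q ∨ ¬p) there: t:T. ✓
t: successors {u}; ¬q ∧ (¬q ∨ ¬p) there: u:F. ✗
u: no successors, so ◇(¬q ∧ (¬q ∨ ¬p)) fails. ✗
v: successors {s}; ¬q ∧ (¬q ∨ ¬p) there: s:F. ✗
That's 1 of 4 worlds, so 1/4.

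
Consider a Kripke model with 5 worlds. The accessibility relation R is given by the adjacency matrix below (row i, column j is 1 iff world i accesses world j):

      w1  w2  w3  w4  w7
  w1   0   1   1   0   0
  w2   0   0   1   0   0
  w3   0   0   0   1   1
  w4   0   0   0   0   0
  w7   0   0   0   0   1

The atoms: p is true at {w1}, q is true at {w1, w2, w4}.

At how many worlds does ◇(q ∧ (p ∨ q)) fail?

w1: successors {w2, w3}; q ∧ (p ∨ q) there: w2:T, w3:F. ✓
w2: successors {w3}; q ∧ (p ∨ q) there: w3:F. ✗
w3: successors {w4, w7}; q ∧ (p ∨ q) there: w4:T, w7:F. ✓
w4: no successors, so ◇(q ∧ (p ∨ q)) fails. ✗
w7: successors {w7}; q ∧ (p ∨ q) there: w7:F. ✗
Satisfying worlds: {w1, w3}.
So ◇(q ∧ (p ∨ q)) fails at the other 3 worlds.

3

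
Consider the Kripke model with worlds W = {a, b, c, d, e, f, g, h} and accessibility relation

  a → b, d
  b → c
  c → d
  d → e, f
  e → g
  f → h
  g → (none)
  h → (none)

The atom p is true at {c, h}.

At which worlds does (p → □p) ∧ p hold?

a: p → □p is T, p is F. ✗
b: p → □p is T, p is F. ✗
c: p → □p is F, p is T. ✗
d: p → □p is T, p is F. ✗
e: p → □p is T, p is F. ✗
f: p → □p is T, p is F. ✗
g: p → □p is T, p is F. ✗
h: p → □p is T, p is T. ✓

{h}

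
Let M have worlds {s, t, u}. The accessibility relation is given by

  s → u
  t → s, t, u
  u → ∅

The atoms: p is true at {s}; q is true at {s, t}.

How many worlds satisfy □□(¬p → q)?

s: successors {u}; □(¬p → q) there: u:T. ✓
t: successors {s, t, u}; □(¬p → q) there: s:F, t:F, u:T. ✗
u: no successors, so □□(¬p → q) holds vacuously. ✓
Satisfying worlds: {s, u}.

2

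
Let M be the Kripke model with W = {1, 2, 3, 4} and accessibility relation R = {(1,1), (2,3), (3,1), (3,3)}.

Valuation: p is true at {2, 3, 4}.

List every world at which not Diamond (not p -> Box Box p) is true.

1: Diamond (not p -> Box Box p) is F. ✓
2: Diamond (not p -> Box Box p) is T. ✗
3: Diamond (not p -> Box Box p) is T. ✗
4: Diamond (not p -> Box Box p) is F. ✓

{1, 4}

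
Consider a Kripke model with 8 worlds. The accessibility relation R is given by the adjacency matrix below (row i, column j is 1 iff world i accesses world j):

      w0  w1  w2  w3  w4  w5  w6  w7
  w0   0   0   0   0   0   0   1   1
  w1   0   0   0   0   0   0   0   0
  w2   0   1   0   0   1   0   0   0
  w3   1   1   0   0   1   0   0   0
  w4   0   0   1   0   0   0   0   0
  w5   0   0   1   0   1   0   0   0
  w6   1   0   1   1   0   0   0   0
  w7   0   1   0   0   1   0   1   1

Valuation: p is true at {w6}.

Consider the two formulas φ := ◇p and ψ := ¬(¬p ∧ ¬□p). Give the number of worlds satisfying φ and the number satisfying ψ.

For ◇p:
w0: successors {w6, w7}; p there: w6:T, w7:F. ✓
w1: no successors, so ◇p fails. ✗
w2: successors {w1, w4}; p there: w1:F, w4:F. ✗
w3: successors {w0, w1, w4}; p there: w0:F, w1:F, w4:F. ✗
w4: successors {w2}; p there: w2:F. ✗
w5: successors {w2, w4}; p there: w2:F, w4:F. ✗
w6: successors {w0, w2, w3}; p there: w0:F, w2:F, w3:F. ✗
w7: successors {w1, w4, w6, w7}; p there: w1:F, w4:F, w6:T, w7:F. ✓
— 2 worlds.
For ¬(¬p ∧ ¬□p):
w0: ¬p ∧ ¬□p is T. ✗
w1: ¬p ∧ ¬□p is F. ✓
w2: ¬p ∧ ¬□p is T. ✗
w3: ¬p ∧ ¬□p is T. ✗
w4: ¬p ∧ ¬□p is T. ✗
w5: ¬p ∧ ¬□p is T. ✗
w6: ¬p ∧ ¬□p is F. ✓
w7: ¬p ∧ ¬□p is T. ✗
— 2 worlds.

2 and 2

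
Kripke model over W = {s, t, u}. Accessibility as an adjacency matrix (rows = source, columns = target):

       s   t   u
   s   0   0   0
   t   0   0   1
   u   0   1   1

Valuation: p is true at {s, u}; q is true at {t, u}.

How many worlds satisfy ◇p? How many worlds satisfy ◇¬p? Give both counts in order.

2 and 1

For ◇p:
s: no successors, so ◇p fails. ✗
t: successors {u}; p there: u:T. ✓
u: successors {t, u}; p there: t:F, u:T. ✓
— 2 worlds.
For ◇¬p:
s: no successors, so ◇¬p fails. ✗
t: successors {u}; ¬p there: u:F. ✗
u: successors {t, u}; ¬p there: t:T, u:F. ✓
— 1 world.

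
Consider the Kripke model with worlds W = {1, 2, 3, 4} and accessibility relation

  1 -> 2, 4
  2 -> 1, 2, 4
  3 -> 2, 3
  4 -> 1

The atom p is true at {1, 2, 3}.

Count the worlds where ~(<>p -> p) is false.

3

1: <>p -> p is T. ✗
2: <>p -> p is T. ✗
3: <>p -> p is T. ✗
4: <>p -> p is F. ✓
Satisfying worlds: {4}.
So ~(<>p -> p) fails at the other 3 worlds.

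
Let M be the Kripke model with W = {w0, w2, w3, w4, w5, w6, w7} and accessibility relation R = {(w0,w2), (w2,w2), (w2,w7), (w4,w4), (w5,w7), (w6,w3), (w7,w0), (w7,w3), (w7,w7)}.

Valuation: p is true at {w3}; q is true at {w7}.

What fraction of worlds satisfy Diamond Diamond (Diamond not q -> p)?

3/7

w0: successors {w2}; Diamond (Diamond not q -> p) there: w2:F. ✗
w2: successors {w2, w7}; Diamond (Diamond not q -> p) there: w2:F, w7:T. ✓
w3: no successors, so Diamond Diamond (Diamond not q -> p) fails. ✗
w4: successors {w4}; Diamond (Diamond not q -> p) there: w4:F. ✗
w5: successors {w7}; Diamond (Diamond not q -> p) there: w7:T. ✓
w6: successors {w3}; Diamond (Diamond not q -> p) there: w3:F. ✗
w7: successors {w0, w3, w7}; Diamond (Diamond not q -> p) there: w0:F, w3:F, w7:T. ✓
That's 3 of 7 worlds, so 3/7.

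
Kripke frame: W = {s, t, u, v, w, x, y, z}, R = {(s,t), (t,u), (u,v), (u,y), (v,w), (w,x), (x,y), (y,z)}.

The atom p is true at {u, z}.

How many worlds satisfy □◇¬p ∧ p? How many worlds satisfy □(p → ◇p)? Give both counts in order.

For □◇¬p ∧ p:
s: □◇¬p is F, p is F. ✗
t: □◇¬p is T, p is F. ✗
u: □◇¬p is F, p is T. ✗
v: □◇¬p is T, p is F. ✗
w: □◇¬p is T, p is F. ✗
x: □◇¬p is F, p is F. ✗
y: □◇¬p is F, p is F. ✗
z: □◇¬p is T, p is T. ✓
— 1 world.
For □(p → ◇p):
s: successors {t}; p → ◇p there: t:T. ✓
t: successors {u}; p → ◇p there: u:F. ✗
u: successors {v, y}; p → ◇p there: v:T, y:T. ✓
v: successors {w}; p → ◇p there: w:T. ✓
w: successors {x}; p → ◇p there: x:T. ✓
x: successors {y}; p → ◇p there: y:T. ✓
y: successors {z}; p → ◇p there: z:F. ✗
z: no successors, so □(p → ◇p) holds vacuously. ✓
— 6 worlds.

1 and 6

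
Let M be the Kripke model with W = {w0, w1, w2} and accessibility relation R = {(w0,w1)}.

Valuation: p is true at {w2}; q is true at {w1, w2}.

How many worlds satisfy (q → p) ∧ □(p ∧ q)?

1

w0: q → p is T, □(p ∧ q) is F. ✗
w1: q → p is F, □(p ∧ q) is T. ✗
w2: q → p is T, □(p ∧ q) is T. ✓
Satisfying worlds: {w2}.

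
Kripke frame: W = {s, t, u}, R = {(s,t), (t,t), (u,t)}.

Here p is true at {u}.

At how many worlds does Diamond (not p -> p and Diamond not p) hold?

0

s: successors {t}; not p -> p and Diamond not p there: t:F. ✗
t: successors {t}; not p -> p and Diamond not p there: t:F. ✗
u: successors {t}; not p -> p and Diamond not p there: t:F. ✗
Satisfying worlds: ∅.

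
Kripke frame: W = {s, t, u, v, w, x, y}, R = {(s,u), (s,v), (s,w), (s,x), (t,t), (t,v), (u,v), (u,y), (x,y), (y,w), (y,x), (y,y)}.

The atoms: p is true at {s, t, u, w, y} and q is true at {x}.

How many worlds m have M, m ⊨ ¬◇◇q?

s: ◇◇q is F. ✓
t: ◇◇q is F. ✓
u: ◇◇q is T. ✗
v: ◇◇q is F. ✓
w: ◇◇q is F. ✓
x: ◇◇q is T. ✗
y: ◇◇q is T. ✗
Satisfying worlds: {s, t, v, w}.

4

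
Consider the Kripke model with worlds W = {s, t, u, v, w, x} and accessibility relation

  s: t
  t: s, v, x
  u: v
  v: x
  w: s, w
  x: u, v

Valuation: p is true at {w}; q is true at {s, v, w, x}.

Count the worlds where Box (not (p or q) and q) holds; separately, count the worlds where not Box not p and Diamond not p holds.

0 and 1

For Box (not (p or q) and q):
s: successors {t}; not (p or q) and q there: t:F. ✗
t: successors {s, v, x}; not (p or q) and q there: s:F, v:F, x:F. ✗
u: successors {v}; not (p or q) and q there: v:F. ✗
v: successors {x}; not (p or q) and q there: x:F. ✗
w: successors {s, w}; not (p or q) and q there: s:F, w:F. ✗
x: successors {u, v}; not (p or q) and q there: u:F, v:F. ✗
— 0 worlds.
For not Box not p and Diamond not p:
s: not Box not p is F, Diamond not p is T. ✗
t: not Box not p is F, Diamond not p is T. ✗
u: not Box not p is F, Diamond not p is T. ✗
v: not Box not p is F, Diamond not p is T. ✗
w: not Box not p is T, Diamond not p is T. ✓
x: not Box not p is F, Diamond not p is T. ✗
— 1 world.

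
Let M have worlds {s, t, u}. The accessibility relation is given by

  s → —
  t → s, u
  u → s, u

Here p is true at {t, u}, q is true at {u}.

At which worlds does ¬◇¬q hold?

s: ◇¬q is F. ✓
t: ◇¬q is T. ✗
u: ◇¬q is T. ✗

{s}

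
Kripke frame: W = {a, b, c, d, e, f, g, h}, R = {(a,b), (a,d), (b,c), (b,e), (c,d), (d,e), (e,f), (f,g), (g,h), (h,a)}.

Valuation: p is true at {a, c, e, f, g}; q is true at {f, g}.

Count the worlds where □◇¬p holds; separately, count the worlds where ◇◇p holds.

2 and 6

For □◇¬p:
a: successors {b, d}; ◇¬p there: b:F, d:F. ✗
b: successors {c, e}; ◇¬p there: c:T, e:F. ✗
c: successors {d}; ◇¬p there: d:F. ✗
d: successors {e}; ◇¬p there: e:F. ✗
e: successors {f}; ◇¬p there: f:F. ✗
f: successors {g}; ◇¬p there: g:T. ✓
g: successors {h}; ◇¬p there: h:F. ✗
h: successors {a}; ◇¬p there: a:T. ✓
— 2 worlds.
For ◇◇p:
a: successors {b, d}; ◇p there: b:T, d:T. ✓
b: successors {c, e}; ◇p there: c:F, e:T. ✓
c: successors {d}; ◇p there: d:T. ✓
d: successors {e}; ◇p there: e:T. ✓
e: successors {f}; ◇p there: f:T. ✓
f: successors {g}; ◇p there: g:F. ✗
g: successors {h}; ◇p there: h:T. ✓
h: successors {a}; ◇p there: a:F. ✗
— 6 worlds.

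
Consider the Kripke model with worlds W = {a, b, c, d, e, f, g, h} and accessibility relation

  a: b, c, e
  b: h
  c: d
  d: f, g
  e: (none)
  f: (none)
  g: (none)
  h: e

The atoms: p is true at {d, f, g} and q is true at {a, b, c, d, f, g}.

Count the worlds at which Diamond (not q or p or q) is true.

5

a: successors {b, c, e}; not q or p or q there: b:T, c:T, e:T. ✓
b: successors {h}; not q or p or q there: h:T. ✓
c: successors {d}; not q or p or q there: d:T. ✓
d: successors {f, g}; not q or p or q there: f:T, g:T. ✓
e: no successors, so Diamond (not q or p or q) fails. ✗
f: no successors, so Diamond (not q or p or q) fails. ✗
g: no successors, so Diamond (not q or p or q) fails. ✗
h: successors {e}; not q or p or q there: e:T. ✓
Satisfying worlds: {a, b, c, d, h}.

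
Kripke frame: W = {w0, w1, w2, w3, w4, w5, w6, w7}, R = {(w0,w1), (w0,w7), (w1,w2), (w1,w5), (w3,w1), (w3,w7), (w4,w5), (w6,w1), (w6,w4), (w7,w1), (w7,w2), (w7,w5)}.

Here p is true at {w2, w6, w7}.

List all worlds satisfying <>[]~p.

w0: successors {w1, w7}; []~p there: w1:F, w7:F. ✗
w1: successors {w2, w5}; []~p there: w2:T, w5:T. ✓
w2: no successors, so <>[]~p fails. ✗
w3: successors {w1, w7}; []~p there: w1:F, w7:F. ✗
w4: successors {w5}; []~p there: w5:T. ✓
w5: no successors, so <>[]~p fails. ✗
w6: successors {w1, w4}; []~p there: w1:F, w4:T. ✓
w7: successors {w1, w2, w5}; []~p there: w1:F, w2:T, w5:T. ✓

{w1, w4, w6, w7}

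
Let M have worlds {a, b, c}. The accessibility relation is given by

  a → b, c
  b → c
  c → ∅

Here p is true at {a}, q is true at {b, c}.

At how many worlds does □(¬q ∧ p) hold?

1

a: successors {b, c}; ¬q ∧ p there: b:F, c:F. ✗
b: successors {c}; ¬q ∧ p there: c:F. ✗
c: no successors, so □(¬q ∧ p) holds vacuously. ✓
Satisfying worlds: {c}.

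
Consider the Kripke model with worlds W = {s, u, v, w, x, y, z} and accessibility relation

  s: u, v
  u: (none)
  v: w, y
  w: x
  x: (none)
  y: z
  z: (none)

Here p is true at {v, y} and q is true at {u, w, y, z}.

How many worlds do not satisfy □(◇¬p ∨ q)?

1

s: successors {u, v}; ◇¬p ∨ q there: u:T, v:T. ✓
u: no successors, so □(◇¬p ∨ q) holds vacuously. ✓
v: successors {w, y}; ◇¬p ∨ q there: w:T, y:T. ✓
w: successors {x}; ◇¬p ∨ q there: x:F. ✗
x: no successors, so □(◇¬p ∨ q) holds vacuously. ✓
y: successors {z}; ◇¬p ∨ q there: z:T. ✓
z: no successors, so □(◇¬p ∨ q) holds vacuously. ✓
Satisfying worlds: {s, u, v, x, y, z}.
So □(◇¬p ∨ q) fails at the other 1 world.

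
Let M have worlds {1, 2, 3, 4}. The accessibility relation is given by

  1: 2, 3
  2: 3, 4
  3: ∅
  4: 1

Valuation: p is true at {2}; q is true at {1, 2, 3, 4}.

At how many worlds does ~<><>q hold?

1

1: <><>q is T. ✗
2: <><>q is T. ✗
3: <><>q is F. ✓
4: <><>q is T. ✗
Satisfying worlds: {3}.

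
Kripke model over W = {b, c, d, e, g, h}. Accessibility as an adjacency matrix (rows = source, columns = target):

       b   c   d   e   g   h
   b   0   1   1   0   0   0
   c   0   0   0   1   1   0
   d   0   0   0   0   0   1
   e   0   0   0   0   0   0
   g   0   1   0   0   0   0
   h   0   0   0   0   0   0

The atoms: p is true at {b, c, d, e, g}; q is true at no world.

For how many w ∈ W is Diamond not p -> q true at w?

5

b: Diamond not p is F, q is F. ✓
c: Diamond not p is F, q is F. ✓
d: Diamond not p is T, q is F. ✗
e: Diamond not p is F, q is F. ✓
g: Diamond not p is F, q is F. ✓
h: Diamond not p is F, q is F. ✓
Satisfying worlds: {b, c, e, g, h}.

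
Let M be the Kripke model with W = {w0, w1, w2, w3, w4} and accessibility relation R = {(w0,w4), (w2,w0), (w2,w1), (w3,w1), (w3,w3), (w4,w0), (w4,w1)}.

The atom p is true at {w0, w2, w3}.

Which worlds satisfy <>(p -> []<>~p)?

w0: successors {w4}; p -> []<>~p there: w4:T. ✓
w1: no successors, so <>(p -> []<>~p) fails. ✗
w2: successors {w0, w1}; p -> []<>~p there: w0:T, w1:T. ✓
w3: successors {w1, w3}; p -> []<>~p there: w1:T, w3:F. ✓
w4: successors {w0, w1}; p -> []<>~p there: w0:T, w1:T. ✓

{w0, w2, w3, w4}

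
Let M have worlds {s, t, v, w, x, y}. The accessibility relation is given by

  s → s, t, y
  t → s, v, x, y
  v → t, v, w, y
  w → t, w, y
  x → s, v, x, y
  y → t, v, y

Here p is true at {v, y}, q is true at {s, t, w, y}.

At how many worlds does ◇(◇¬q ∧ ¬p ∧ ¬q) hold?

2

s: successors {s, t, y}; ◇¬q ∧ ¬p ∧ ¬q there: s:F, t:F, y:F. ✗
t: successors {s, v, x, y}; ◇¬q ∧ ¬p ∧ ¬q there: s:F, v:F, x:T, y:F. ✓
v: successors {t, v, w, y}; ◇¬q ∧ ¬p ∧ ¬q there: t:F, v:F, w:F, y:F. ✗
w: successors {t, w, y}; ◇¬q ∧ ¬p ∧ ¬q there: t:F, w:F, y:F. ✗
x: successors {s, v, x, y}; ◇¬q ∧ ¬p ∧ ¬q there: s:F, v:F, x:T, y:F. ✓
y: successors {t, v, y}; ◇¬q ∧ ¬p ∧ ¬q there: t:F, v:F, y:F. ✗
Satisfying worlds: {t, x}.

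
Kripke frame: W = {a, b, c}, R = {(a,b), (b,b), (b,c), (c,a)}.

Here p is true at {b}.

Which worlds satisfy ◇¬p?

a: successors {b}; ¬p there: b:F. ✗
b: successors {b, c}; ¬p there: b:F, c:T. ✓
c: successors {a}; ¬p there: a:T. ✓

{b, c}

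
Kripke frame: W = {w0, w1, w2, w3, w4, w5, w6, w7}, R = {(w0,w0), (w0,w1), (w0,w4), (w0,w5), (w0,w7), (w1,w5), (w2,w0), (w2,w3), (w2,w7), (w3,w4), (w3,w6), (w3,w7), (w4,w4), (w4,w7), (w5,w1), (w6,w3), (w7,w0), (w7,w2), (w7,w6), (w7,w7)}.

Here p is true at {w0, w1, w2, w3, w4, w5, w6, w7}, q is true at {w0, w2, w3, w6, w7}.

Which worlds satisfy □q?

w0: successors {w0, w1, w4, w5, w7}; q there: w0:T, w1:F, w4:F, w5:F, w7:T. ✗
w1: successors {w5}; q there: w5:F. ✗
w2: successors {w0, w3, w7}; q there: w0:T, w3:T, w7:T. ✓
w3: successors {w4, w6, w7}; q there: w4:F, w6:T, w7:T. ✗
w4: successors {w4, w7}; q there: w4:F, w7:T. ✗
w5: successors {w1}; q there: w1:F. ✗
w6: successors {w3}; q there: w3:T. ✓
w7: successors {w0, w2, w6, w7}; q there: w0:T, w2:T, w6:T, w7:T. ✓

{w2, w6, w7}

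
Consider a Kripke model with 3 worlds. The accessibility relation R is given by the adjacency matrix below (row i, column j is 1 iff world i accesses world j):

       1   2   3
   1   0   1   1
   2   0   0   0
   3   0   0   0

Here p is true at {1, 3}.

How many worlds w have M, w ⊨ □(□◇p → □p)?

3

1: successors {2, 3}; □◇p → □p there: 2:T, 3:T. ✓
2: no successors, so □(□◇p → □p) holds vacuously. ✓
3: no successors, so □(□◇p → □p) holds vacuously. ✓
Satisfying worlds: {1, 2, 3}.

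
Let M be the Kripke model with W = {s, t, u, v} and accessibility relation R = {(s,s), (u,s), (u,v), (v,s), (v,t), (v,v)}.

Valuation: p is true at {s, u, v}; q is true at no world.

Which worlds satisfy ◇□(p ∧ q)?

{v}

s: successors {s}; □(p ∧ q) there: s:F. ✗
t: no successors, so ◇□(p ∧ q) fails. ✗
u: successors {s, v}; □(p ∧ q) there: s:F, v:F. ✗
v: successors {s, t, v}; □(p ∧ q) there: s:F, t:T, v:F. ✓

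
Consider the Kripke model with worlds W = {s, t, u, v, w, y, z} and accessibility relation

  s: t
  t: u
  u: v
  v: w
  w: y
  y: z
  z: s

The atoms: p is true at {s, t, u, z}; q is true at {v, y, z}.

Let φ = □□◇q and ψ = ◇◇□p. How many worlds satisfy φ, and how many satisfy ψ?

For □□◇q:
s: successors {t}; □◇q there: t:T. ✓
t: successors {u}; □◇q there: u:F. ✗
u: successors {v}; □◇q there: v:T. ✓
v: successors {w}; □◇q there: w:T. ✓
w: successors {y}; □◇q there: y:F. ✗
y: successors {z}; □◇q there: z:F. ✗
z: successors {s}; □◇q there: s:F. ✗
— 3 worlds.
For ◇◇□p:
s: successors {t}; ◇□p there: t:F. ✗
t: successors {u}; ◇□p there: u:F. ✗
u: successors {v}; ◇□p there: v:F. ✗
v: successors {w}; ◇□p there: w:T. ✓
w: successors {y}; ◇□p there: y:T. ✓
y: successors {z}; ◇□p there: z:T. ✓
z: successors {s}; ◇□p there: s:T. ✓
— 4 worlds.

3 and 4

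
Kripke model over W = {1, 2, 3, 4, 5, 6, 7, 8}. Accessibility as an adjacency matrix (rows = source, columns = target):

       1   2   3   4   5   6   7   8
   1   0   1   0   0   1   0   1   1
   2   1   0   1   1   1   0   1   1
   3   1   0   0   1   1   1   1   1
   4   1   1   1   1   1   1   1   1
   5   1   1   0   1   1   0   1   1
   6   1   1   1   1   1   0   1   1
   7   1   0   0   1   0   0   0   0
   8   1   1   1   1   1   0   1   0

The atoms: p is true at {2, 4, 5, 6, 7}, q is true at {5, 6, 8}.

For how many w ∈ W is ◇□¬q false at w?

1: successors {2, 5, 7, 8}; □¬q there: 2:F, 5:F, 7:T, 8:F. ✓
2: successors {1, 3, 4, 5, 7, 8}; □¬q there: 1:F, 3:F, 4:F, 5:F, 7:T, 8:F. ✓
3: successors {1, 4, 5, 6, 7, 8}; □¬q there: 1:F, 4:F, 5:F, 6:F, 7:T, 8:F. ✓
4: successors {1, 2, 3, 4, 5, 6, 7, 8}; □¬q there: 1:F, 2:F, 3:F, 4:F, 5:F, 6:F, 7:T, 8:F. ✓
5: successors {1, 2, 4, 5, 7, 8}; □¬q there: 1:F, 2:F, 4:F, 5:F, 7:T, 8:F. ✓
6: successors {1, 2, 3, 4, 5, 7, 8}; □¬q there: 1:F, 2:F, 3:F, 4:F, 5:F, 7:T, 8:F. ✓
7: successors {1, 4}; □¬q there: 1:F, 4:F. ✗
8: successors {1, 2, 3, 4, 5, 7}; □¬q there: 1:F, 2:F, 3:F, 4:F, 5:F, 7:T. ✓
Satisfying worlds: {1, 2, 3, 4, 5, 6, 8}.
So ◇□¬q fails at the other 1 world.

1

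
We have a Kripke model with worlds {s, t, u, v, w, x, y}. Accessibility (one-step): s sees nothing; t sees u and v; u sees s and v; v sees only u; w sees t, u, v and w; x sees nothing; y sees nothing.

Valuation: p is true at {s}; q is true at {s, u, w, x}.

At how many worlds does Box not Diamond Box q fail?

s: no successors, so Box not Diamond Box q holds vacuously. ✓
t: successors {u, v}; not Diamond Box q there: u:F, v:T. ✗
u: successors {s, v}; not Diamond Box q there: s:T, v:T. ✓
v: successors {u}; not Diamond Box q there: u:F. ✗
w: successors {t, u, v, w}; not Diamond Box q there: t:F, u:F, v:T, w:F. ✗
x: no successors, so Box not Diamond Box q holds vacuously. ✓
y: no successors, so Box not Diamond Box q holds vacuously. ✓
Satisfying worlds: {s, u, x, y}.
So Box not Diamond Box q fails at the other 3 worlds.

3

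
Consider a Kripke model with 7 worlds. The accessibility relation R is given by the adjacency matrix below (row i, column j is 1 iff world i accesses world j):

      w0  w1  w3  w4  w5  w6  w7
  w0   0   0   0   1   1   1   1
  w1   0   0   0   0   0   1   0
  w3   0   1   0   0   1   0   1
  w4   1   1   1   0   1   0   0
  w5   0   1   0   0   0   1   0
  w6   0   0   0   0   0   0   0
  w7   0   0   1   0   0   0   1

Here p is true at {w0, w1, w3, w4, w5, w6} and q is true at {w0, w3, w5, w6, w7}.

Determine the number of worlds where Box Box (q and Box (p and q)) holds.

w0: successors {w4, w5, w6, w7}; Box (q and Box (p and q)) there: w4:F, w5:F, w6:T, w7:F. ✗
w1: successors {w6}; Box (q and Box (p and q)) there: w6:T. ✓
w3: successors {w1, w5, w7}; Box (q and Box (p and q)) there: w1:T, w5:F, w7:F. ✗
w4: successors {w0, w1, w3, w5}; Box (q and Box (p and q)) there: w0:F, w1:T, w3:F, w5:F. ✗
w5: successors {w1, w6}; Box (q and Box (p and q)) there: w1:T, w6:T. ✓
w6: no successors, so Box Box (q and Box (p and q)) holds vacuously. ✓
w7: successors {w3, w7}; Box (q and Box (p and q)) there: w3:F, w7:F. ✗
Satisfying worlds: {w1, w5, w6}.

3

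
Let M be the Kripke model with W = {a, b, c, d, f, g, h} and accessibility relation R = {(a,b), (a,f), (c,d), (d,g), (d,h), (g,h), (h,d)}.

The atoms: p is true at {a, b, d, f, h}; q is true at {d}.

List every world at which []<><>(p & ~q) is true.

{b, c, f, g, h}

a: successors {b, f}; <><>(p & ~q) there: b:F, f:F. ✗
b: no successors, so []<><>(p & ~q) holds vacuously. ✓
c: successors {d}; <><>(p & ~q) there: d:T. ✓
d: successors {g, h}; <><>(p & ~q) there: g:F, h:T. ✗
f: no successors, so []<><>(p & ~q) holds vacuously. ✓
g: successors {h}; <><>(p & ~q) there: h:T. ✓
h: successors {d}; <><>(p & ~q) there: d:T. ✓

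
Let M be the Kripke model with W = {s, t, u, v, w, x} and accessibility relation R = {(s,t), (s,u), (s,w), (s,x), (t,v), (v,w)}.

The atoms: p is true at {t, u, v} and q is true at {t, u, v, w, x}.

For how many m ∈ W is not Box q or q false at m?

1

s: not Box q is F, q is F. ✗
t: not Box q is F, q is T. ✓
u: not Box q is F, q is T. ✓
v: not Box q is F, q is T. ✓
w: not Box q is F, q is T. ✓
x: not Box q is F, q is T. ✓
Satisfying worlds: {t, u, v, w, x}.
So not Box q or q fails at the other 1 world.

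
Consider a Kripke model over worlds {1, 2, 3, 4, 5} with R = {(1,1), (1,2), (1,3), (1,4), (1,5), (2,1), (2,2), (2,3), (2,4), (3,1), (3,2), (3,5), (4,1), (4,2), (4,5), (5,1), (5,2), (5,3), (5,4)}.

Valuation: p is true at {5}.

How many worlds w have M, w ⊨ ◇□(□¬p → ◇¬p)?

5

1: successors {1, 2, 3, 4, 5}; □(□¬p → ◇¬p) there: 1:T, 2:T, 3:T, 4:T, 5:T. ✓
2: successors {1, 2, 3, 4}; □(□¬p → ◇¬p) there: 1:T, 2:T, 3:T, 4:T. ✓
3: successors {1, 2, 5}; □(□¬p → ◇¬p) there: 1:T, 2:T, 5:T. ✓
4: successors {1, 2, 5}; □(□¬p → ◇¬p) there: 1:T, 2:T, 5:T. ✓
5: successors {1, 2, 3, 4}; □(□¬p → ◇¬p) there: 1:T, 2:T, 3:T, 4:T. ✓
Satisfying worlds: {1, 2, 3, 4, 5}.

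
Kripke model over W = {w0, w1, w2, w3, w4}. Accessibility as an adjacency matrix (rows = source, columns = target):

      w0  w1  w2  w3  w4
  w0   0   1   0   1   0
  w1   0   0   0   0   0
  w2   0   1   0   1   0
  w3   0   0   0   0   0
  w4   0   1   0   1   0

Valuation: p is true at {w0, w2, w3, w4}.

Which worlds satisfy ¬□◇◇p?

{w0, w2, w4}

w0: □◇◇p is F. ✓
w1: □◇◇p is T. ✗
w2: □◇◇p is F. ✓
w3: □◇◇p is T. ✗
w4: □◇◇p is F. ✓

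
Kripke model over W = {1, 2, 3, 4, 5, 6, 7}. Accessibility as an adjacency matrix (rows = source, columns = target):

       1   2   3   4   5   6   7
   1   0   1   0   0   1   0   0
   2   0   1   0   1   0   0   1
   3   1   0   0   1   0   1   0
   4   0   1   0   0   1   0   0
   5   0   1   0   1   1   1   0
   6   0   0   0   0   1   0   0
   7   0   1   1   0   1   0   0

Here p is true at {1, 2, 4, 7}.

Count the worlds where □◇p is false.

1: successors {2, 5}; ◇p there: 2:T, 5:T. ✓
2: successors {2, 4, 7}; ◇p there: 2:T, 4:T, 7:T. ✓
3: successors {1, 4, 6}; ◇p there: 1:T, 4:T, 6:F. ✗
4: successors {2, 5}; ◇p there: 2:T, 5:T. ✓
5: successors {2, 4, 5, 6}; ◇p there: 2:T, 4:T, 5:T, 6:F. ✗
6: successors {5}; ◇p there: 5:T. ✓
7: successors {2, 3, 5}; ◇p there: 2:T, 3:T, 5:T. ✓
Satisfying worlds: {1, 2, 4, 6, 7}.
So □◇p fails at the other 2 worlds.

2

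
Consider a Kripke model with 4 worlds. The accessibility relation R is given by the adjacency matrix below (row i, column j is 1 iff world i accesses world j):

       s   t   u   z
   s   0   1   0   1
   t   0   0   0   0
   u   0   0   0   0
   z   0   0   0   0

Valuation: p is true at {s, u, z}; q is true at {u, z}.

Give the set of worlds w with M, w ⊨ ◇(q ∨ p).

s: successors {t, z}; q ∨ p there: t:F, z:T. ✓
t: no successors, so ◇(q ∨ p) fails. ✗
u: no successors, so ◇(q ∨ p) fails. ✗
z: no successors, so ◇(q ∨ p) fails. ✗

{s}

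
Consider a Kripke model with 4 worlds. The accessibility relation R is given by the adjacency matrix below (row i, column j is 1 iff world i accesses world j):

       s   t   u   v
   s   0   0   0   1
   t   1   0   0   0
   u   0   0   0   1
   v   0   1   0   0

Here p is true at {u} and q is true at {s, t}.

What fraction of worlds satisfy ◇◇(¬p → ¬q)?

1/4

s: successors {v}; ◇(¬p → ¬q) there: v:F. ✗
t: successors {s}; ◇(¬p → ¬q) there: s:T. ✓
u: successors {v}; ◇(¬p → ¬q) there: v:F. ✗
v: successors {t}; ◇(¬p → ¬q) there: t:F. ✗
That's 1 of 4 worlds, so 1/4.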